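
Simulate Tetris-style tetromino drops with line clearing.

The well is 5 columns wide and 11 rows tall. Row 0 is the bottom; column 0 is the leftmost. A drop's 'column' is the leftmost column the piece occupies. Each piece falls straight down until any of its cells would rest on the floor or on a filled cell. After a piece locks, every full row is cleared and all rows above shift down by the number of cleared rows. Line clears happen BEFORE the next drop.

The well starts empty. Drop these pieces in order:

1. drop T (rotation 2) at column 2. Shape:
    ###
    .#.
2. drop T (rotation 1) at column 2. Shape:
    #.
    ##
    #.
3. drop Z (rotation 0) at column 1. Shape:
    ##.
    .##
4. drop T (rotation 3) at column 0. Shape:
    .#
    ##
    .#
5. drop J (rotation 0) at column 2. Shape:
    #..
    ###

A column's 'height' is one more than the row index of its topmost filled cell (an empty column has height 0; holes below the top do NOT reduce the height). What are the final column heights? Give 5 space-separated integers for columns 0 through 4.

Drop 1: T rot2 at col 2 lands with bottom-row=0; cleared 0 line(s) (total 0); column heights now [0 0 2 2 2], max=2
Drop 2: T rot1 at col 2 lands with bottom-row=2; cleared 0 line(s) (total 0); column heights now [0 0 5 4 2], max=5
Drop 3: Z rot0 at col 1 lands with bottom-row=5; cleared 0 line(s) (total 0); column heights now [0 7 7 6 2], max=7
Drop 4: T rot3 at col 0 lands with bottom-row=7; cleared 0 line(s) (total 0); column heights now [9 10 7 6 2], max=10
Drop 5: J rot0 at col 2 lands with bottom-row=7; cleared 0 line(s) (total 0); column heights now [9 10 9 8 8], max=10

Answer: 9 10 9 8 8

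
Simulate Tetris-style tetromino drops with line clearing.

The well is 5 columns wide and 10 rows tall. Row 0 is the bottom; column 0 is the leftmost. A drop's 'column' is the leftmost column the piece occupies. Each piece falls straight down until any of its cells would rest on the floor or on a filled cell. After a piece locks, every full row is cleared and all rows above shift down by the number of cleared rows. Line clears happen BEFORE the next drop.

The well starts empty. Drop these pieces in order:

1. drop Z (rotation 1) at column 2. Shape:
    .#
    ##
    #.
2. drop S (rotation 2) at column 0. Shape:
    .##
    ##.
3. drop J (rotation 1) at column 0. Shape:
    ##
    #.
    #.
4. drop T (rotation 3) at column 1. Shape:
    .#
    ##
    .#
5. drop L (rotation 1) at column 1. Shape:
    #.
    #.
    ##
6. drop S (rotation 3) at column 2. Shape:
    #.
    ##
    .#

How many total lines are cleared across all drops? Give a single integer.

Drop 1: Z rot1 at col 2 lands with bottom-row=0; cleared 0 line(s) (total 0); column heights now [0 0 2 3 0], max=3
Drop 2: S rot2 at col 0 lands with bottom-row=1; cleared 0 line(s) (total 0); column heights now [2 3 3 3 0], max=3
Drop 3: J rot1 at col 0 lands with bottom-row=2; cleared 0 line(s) (total 0); column heights now [5 5 3 3 0], max=5
Drop 4: T rot3 at col 1 lands with bottom-row=4; cleared 0 line(s) (total 0); column heights now [5 6 7 3 0], max=7
Drop 5: L rot1 at col 1 lands with bottom-row=7; cleared 0 line(s) (total 0); column heights now [5 10 8 3 0], max=10
Drop 6: S rot3 at col 2 lands with bottom-row=7; cleared 0 line(s) (total 0); column heights now [5 10 10 9 0], max=10

Answer: 0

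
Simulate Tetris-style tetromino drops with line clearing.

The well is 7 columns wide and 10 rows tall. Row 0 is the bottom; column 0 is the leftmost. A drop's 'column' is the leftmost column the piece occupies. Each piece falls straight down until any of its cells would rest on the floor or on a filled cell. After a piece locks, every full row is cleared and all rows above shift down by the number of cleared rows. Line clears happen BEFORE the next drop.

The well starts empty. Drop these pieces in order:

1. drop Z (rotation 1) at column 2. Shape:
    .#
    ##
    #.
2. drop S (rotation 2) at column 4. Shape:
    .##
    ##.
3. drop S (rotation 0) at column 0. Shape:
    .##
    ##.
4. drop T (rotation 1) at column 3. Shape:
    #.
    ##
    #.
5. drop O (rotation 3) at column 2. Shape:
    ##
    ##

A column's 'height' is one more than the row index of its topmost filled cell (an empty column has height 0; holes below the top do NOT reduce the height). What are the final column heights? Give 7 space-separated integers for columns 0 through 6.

Drop 1: Z rot1 at col 2 lands with bottom-row=0; cleared 0 line(s) (total 0); column heights now [0 0 2 3 0 0 0], max=3
Drop 2: S rot2 at col 4 lands with bottom-row=0; cleared 0 line(s) (total 0); column heights now [0 0 2 3 1 2 2], max=3
Drop 3: S rot0 at col 0 lands with bottom-row=1; cleared 0 line(s) (total 0); column heights now [2 3 3 3 1 2 2], max=3
Drop 4: T rot1 at col 3 lands with bottom-row=3; cleared 0 line(s) (total 0); column heights now [2 3 3 6 5 2 2], max=6
Drop 5: O rot3 at col 2 lands with bottom-row=6; cleared 0 line(s) (total 0); column heights now [2 3 8 8 5 2 2], max=8

Answer: 2 3 8 8 5 2 2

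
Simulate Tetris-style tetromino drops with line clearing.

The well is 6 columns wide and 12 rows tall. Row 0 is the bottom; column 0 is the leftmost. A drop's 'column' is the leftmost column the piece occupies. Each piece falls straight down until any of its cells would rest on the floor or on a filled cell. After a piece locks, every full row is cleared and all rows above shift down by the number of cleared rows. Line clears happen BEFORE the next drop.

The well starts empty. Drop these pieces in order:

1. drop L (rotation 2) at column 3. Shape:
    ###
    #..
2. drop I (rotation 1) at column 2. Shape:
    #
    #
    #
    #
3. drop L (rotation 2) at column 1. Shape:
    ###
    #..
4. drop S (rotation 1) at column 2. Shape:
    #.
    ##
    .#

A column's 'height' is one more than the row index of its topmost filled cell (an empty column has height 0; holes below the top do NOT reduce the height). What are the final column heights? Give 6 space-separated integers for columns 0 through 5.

Drop 1: L rot2 at col 3 lands with bottom-row=0; cleared 0 line(s) (total 0); column heights now [0 0 0 2 2 2], max=2
Drop 2: I rot1 at col 2 lands with bottom-row=0; cleared 0 line(s) (total 0); column heights now [0 0 4 2 2 2], max=4
Drop 3: L rot2 at col 1 lands with bottom-row=3; cleared 0 line(s) (total 0); column heights now [0 5 5 5 2 2], max=5
Drop 4: S rot1 at col 2 lands with bottom-row=5; cleared 0 line(s) (total 0); column heights now [0 5 8 7 2 2], max=8

Answer: 0 5 8 7 2 2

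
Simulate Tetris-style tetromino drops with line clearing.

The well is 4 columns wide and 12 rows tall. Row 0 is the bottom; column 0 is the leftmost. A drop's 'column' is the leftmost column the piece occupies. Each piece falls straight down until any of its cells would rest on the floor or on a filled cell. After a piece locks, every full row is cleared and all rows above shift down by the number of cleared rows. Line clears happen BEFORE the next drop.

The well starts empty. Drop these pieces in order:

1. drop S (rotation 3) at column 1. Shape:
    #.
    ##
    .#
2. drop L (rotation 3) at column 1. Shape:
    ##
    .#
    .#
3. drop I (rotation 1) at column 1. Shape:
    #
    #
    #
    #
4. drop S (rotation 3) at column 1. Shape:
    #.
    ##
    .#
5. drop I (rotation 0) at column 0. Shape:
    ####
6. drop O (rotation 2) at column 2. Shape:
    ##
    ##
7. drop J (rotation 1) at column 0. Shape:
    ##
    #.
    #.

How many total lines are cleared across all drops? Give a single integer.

Answer: 3

Derivation:
Drop 1: S rot3 at col 1 lands with bottom-row=0; cleared 0 line(s) (total 0); column heights now [0 3 2 0], max=3
Drop 2: L rot3 at col 1 lands with bottom-row=2; cleared 0 line(s) (total 0); column heights now [0 5 5 0], max=5
Drop 3: I rot1 at col 1 lands with bottom-row=5; cleared 0 line(s) (total 0); column heights now [0 9 5 0], max=9
Drop 4: S rot3 at col 1 lands with bottom-row=8; cleared 0 line(s) (total 0); column heights now [0 11 10 0], max=11
Drop 5: I rot0 at col 0 lands with bottom-row=11; cleared 1 line(s) (total 1); column heights now [0 11 10 0], max=11
Drop 6: O rot2 at col 2 lands with bottom-row=10; cleared 0 line(s) (total 1); column heights now [0 11 12 12], max=12
Drop 7: J rot1 at col 0 lands with bottom-row=9; cleared 2 line(s) (total 3); column heights now [10 10 10 0], max=10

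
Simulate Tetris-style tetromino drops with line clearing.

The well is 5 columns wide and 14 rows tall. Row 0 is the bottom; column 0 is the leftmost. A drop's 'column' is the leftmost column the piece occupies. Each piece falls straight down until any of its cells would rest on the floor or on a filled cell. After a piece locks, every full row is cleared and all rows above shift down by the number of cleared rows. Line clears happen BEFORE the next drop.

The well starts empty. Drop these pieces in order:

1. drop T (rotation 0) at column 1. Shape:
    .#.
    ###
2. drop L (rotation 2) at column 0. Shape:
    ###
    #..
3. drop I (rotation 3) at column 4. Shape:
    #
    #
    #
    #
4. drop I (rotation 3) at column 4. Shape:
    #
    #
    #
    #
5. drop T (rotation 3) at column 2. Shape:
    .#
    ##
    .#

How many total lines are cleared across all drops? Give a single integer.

Drop 1: T rot0 at col 1 lands with bottom-row=0; cleared 0 line(s) (total 0); column heights now [0 1 2 1 0], max=2
Drop 2: L rot2 at col 0 lands with bottom-row=1; cleared 0 line(s) (total 0); column heights now [3 3 3 1 0], max=3
Drop 3: I rot3 at col 4 lands with bottom-row=0; cleared 0 line(s) (total 0); column heights now [3 3 3 1 4], max=4
Drop 4: I rot3 at col 4 lands with bottom-row=4; cleared 0 line(s) (total 0); column heights now [3 3 3 1 8], max=8
Drop 5: T rot3 at col 2 lands with bottom-row=2; cleared 1 line(s) (total 1); column heights now [2 1 3 4 7], max=7

Answer: 1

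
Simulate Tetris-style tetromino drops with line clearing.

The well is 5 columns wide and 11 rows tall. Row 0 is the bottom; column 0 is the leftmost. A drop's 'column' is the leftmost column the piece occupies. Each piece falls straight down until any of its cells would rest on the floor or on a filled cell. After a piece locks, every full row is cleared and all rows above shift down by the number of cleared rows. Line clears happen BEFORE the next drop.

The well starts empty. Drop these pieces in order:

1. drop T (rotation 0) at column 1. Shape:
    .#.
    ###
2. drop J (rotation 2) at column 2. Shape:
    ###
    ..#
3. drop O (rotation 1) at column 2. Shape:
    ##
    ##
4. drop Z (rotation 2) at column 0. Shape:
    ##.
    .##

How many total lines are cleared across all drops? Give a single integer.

Drop 1: T rot0 at col 1 lands with bottom-row=0; cleared 0 line(s) (total 0); column heights now [0 1 2 1 0], max=2
Drop 2: J rot2 at col 2 lands with bottom-row=1; cleared 0 line(s) (total 0); column heights now [0 1 3 3 3], max=3
Drop 3: O rot1 at col 2 lands with bottom-row=3; cleared 0 line(s) (total 0); column heights now [0 1 5 5 3], max=5
Drop 4: Z rot2 at col 0 lands with bottom-row=5; cleared 0 line(s) (total 0); column heights now [7 7 6 5 3], max=7

Answer: 0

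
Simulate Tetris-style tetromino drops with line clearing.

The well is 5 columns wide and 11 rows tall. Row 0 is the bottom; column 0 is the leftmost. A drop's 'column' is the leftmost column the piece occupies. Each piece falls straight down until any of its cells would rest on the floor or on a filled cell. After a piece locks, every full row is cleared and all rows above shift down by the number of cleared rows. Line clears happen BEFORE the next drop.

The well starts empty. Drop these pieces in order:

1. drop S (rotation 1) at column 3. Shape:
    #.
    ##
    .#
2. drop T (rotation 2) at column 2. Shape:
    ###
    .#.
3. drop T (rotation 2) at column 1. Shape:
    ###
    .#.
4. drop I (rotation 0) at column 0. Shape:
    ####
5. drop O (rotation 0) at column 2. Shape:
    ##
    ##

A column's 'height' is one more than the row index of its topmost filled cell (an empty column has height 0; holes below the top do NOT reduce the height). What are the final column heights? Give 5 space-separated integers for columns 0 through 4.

Answer: 8 8 10 10 5

Derivation:
Drop 1: S rot1 at col 3 lands with bottom-row=0; cleared 0 line(s) (total 0); column heights now [0 0 0 3 2], max=3
Drop 2: T rot2 at col 2 lands with bottom-row=3; cleared 0 line(s) (total 0); column heights now [0 0 5 5 5], max=5
Drop 3: T rot2 at col 1 lands with bottom-row=5; cleared 0 line(s) (total 0); column heights now [0 7 7 7 5], max=7
Drop 4: I rot0 at col 0 lands with bottom-row=7; cleared 0 line(s) (total 0); column heights now [8 8 8 8 5], max=8
Drop 5: O rot0 at col 2 lands with bottom-row=8; cleared 0 line(s) (total 0); column heights now [8 8 10 10 5], max=10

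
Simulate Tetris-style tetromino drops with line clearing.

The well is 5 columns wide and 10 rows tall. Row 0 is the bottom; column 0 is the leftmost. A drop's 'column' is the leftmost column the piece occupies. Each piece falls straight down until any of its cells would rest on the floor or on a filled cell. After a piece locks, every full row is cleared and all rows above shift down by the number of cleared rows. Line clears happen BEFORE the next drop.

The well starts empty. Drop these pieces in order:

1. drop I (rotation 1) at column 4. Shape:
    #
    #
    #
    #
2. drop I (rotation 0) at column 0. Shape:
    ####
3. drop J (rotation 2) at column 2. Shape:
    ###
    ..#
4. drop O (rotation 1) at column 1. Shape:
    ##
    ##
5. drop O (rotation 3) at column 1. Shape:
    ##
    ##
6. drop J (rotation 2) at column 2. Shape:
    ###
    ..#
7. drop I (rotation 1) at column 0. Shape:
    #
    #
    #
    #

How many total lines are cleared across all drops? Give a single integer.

Drop 1: I rot1 at col 4 lands with bottom-row=0; cleared 0 line(s) (total 0); column heights now [0 0 0 0 4], max=4
Drop 2: I rot0 at col 0 lands with bottom-row=0; cleared 1 line(s) (total 1); column heights now [0 0 0 0 3], max=3
Drop 3: J rot2 at col 2 lands with bottom-row=3; cleared 0 line(s) (total 1); column heights now [0 0 5 5 5], max=5
Drop 4: O rot1 at col 1 lands with bottom-row=5; cleared 0 line(s) (total 1); column heights now [0 7 7 5 5], max=7
Drop 5: O rot3 at col 1 lands with bottom-row=7; cleared 0 line(s) (total 1); column heights now [0 9 9 5 5], max=9
Drop 6: J rot2 at col 2 lands with bottom-row=8; cleared 0 line(s) (total 1); column heights now [0 9 10 10 10], max=10
Drop 7: I rot1 at col 0 lands with bottom-row=0; cleared 0 line(s) (total 1); column heights now [4 9 10 10 10], max=10

Answer: 1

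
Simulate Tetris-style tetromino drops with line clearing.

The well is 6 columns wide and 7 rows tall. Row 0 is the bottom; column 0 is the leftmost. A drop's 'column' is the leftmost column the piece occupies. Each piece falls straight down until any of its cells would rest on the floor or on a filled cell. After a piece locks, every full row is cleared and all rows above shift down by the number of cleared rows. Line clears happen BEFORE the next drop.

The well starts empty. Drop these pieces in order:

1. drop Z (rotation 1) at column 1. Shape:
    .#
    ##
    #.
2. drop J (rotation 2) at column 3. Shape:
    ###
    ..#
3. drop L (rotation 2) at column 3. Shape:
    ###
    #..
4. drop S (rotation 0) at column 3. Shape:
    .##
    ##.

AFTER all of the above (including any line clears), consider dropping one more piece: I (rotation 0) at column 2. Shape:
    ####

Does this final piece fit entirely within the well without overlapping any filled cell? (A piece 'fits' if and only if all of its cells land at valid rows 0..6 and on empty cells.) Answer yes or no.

Drop 1: Z rot1 at col 1 lands with bottom-row=0; cleared 0 line(s) (total 0); column heights now [0 2 3 0 0 0], max=3
Drop 2: J rot2 at col 3 lands with bottom-row=0; cleared 0 line(s) (total 0); column heights now [0 2 3 2 2 2], max=3
Drop 3: L rot2 at col 3 lands with bottom-row=2; cleared 0 line(s) (total 0); column heights now [0 2 3 4 4 4], max=4
Drop 4: S rot0 at col 3 lands with bottom-row=4; cleared 0 line(s) (total 0); column heights now [0 2 3 5 6 6], max=6
Test piece I rot0 at col 2 (width 4): heights before test = [0 2 3 5 6 6]; fits = True

Answer: yes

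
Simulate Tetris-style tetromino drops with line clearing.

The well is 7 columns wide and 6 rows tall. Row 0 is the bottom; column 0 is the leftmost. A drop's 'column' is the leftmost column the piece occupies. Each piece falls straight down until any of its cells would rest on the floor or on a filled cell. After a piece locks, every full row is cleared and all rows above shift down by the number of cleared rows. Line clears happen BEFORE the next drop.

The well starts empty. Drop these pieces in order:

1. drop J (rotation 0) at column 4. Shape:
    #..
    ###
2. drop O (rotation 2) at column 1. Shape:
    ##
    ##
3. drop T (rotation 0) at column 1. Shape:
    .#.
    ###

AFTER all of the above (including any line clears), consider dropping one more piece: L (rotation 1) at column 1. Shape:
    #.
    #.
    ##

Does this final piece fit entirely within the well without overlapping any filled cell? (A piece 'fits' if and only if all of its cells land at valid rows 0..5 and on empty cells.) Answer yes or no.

Answer: no

Derivation:
Drop 1: J rot0 at col 4 lands with bottom-row=0; cleared 0 line(s) (total 0); column heights now [0 0 0 0 2 1 1], max=2
Drop 2: O rot2 at col 1 lands with bottom-row=0; cleared 0 line(s) (total 0); column heights now [0 2 2 0 2 1 1], max=2
Drop 3: T rot0 at col 1 lands with bottom-row=2; cleared 0 line(s) (total 0); column heights now [0 3 4 3 2 1 1], max=4
Test piece L rot1 at col 1 (width 2): heights before test = [0 3 4 3 2 1 1]; fits = False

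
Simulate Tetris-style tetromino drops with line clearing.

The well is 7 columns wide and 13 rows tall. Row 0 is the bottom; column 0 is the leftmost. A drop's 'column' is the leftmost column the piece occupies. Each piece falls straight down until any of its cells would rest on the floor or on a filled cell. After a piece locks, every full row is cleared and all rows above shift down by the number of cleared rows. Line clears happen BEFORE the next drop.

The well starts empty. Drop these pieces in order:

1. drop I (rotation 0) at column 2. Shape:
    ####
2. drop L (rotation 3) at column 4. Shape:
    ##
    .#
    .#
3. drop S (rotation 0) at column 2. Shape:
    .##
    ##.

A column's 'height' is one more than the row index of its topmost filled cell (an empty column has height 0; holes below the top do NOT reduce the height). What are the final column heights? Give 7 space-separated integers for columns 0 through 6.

Answer: 0 0 4 5 5 4 0

Derivation:
Drop 1: I rot0 at col 2 lands with bottom-row=0; cleared 0 line(s) (total 0); column heights now [0 0 1 1 1 1 0], max=1
Drop 2: L rot3 at col 4 lands with bottom-row=1; cleared 0 line(s) (total 0); column heights now [0 0 1 1 4 4 0], max=4
Drop 3: S rot0 at col 2 lands with bottom-row=3; cleared 0 line(s) (total 0); column heights now [0 0 4 5 5 4 0], max=5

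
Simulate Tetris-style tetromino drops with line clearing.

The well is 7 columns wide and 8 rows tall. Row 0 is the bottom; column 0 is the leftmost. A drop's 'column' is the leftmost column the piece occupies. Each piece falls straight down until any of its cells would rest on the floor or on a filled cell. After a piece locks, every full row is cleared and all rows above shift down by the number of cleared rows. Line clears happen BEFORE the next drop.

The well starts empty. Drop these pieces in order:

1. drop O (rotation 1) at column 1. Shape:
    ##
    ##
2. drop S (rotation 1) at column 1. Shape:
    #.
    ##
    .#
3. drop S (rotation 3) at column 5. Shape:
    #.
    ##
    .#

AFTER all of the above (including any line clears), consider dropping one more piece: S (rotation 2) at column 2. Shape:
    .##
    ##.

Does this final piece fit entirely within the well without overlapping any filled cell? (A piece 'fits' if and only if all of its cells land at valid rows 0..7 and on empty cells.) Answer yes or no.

Answer: yes

Derivation:
Drop 1: O rot1 at col 1 lands with bottom-row=0; cleared 0 line(s) (total 0); column heights now [0 2 2 0 0 0 0], max=2
Drop 2: S rot1 at col 1 lands with bottom-row=2; cleared 0 line(s) (total 0); column heights now [0 5 4 0 0 0 0], max=5
Drop 3: S rot3 at col 5 lands with bottom-row=0; cleared 0 line(s) (total 0); column heights now [0 5 4 0 0 3 2], max=5
Test piece S rot2 at col 2 (width 3): heights before test = [0 5 4 0 0 3 2]; fits = True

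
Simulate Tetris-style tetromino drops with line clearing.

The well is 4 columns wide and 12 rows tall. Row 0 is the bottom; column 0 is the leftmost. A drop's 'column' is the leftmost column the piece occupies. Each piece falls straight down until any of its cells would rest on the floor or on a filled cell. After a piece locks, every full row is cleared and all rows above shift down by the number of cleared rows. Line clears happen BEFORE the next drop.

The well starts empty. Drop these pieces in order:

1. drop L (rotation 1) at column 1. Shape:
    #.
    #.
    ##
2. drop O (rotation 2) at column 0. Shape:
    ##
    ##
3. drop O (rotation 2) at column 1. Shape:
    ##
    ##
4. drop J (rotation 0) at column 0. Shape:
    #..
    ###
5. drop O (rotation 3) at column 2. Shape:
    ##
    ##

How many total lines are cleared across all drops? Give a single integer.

Drop 1: L rot1 at col 1 lands with bottom-row=0; cleared 0 line(s) (total 0); column heights now [0 3 1 0], max=3
Drop 2: O rot2 at col 0 lands with bottom-row=3; cleared 0 line(s) (total 0); column heights now [5 5 1 0], max=5
Drop 3: O rot2 at col 1 lands with bottom-row=5; cleared 0 line(s) (total 0); column heights now [5 7 7 0], max=7
Drop 4: J rot0 at col 0 lands with bottom-row=7; cleared 0 line(s) (total 0); column heights now [9 8 8 0], max=9
Drop 5: O rot3 at col 2 lands with bottom-row=8; cleared 0 line(s) (total 0); column heights now [9 8 10 10], max=10

Answer: 0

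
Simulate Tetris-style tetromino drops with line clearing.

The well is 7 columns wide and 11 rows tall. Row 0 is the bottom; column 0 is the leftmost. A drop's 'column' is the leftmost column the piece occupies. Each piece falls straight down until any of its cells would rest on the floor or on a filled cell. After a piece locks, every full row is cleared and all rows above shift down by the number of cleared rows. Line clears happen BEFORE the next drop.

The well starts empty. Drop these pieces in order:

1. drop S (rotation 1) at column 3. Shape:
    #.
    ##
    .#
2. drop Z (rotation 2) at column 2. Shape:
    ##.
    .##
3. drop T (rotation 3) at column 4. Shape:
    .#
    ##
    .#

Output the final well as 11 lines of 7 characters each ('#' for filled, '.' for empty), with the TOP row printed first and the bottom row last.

Drop 1: S rot1 at col 3 lands with bottom-row=0; cleared 0 line(s) (total 0); column heights now [0 0 0 3 2 0 0], max=3
Drop 2: Z rot2 at col 2 lands with bottom-row=3; cleared 0 line(s) (total 0); column heights now [0 0 5 5 4 0 0], max=5
Drop 3: T rot3 at col 4 lands with bottom-row=3; cleared 0 line(s) (total 0); column heights now [0 0 5 5 5 6 0], max=6

Answer: .......
.......
.......
.......
.......
.....#.
..####.
...###.
...#...
...##..
....#..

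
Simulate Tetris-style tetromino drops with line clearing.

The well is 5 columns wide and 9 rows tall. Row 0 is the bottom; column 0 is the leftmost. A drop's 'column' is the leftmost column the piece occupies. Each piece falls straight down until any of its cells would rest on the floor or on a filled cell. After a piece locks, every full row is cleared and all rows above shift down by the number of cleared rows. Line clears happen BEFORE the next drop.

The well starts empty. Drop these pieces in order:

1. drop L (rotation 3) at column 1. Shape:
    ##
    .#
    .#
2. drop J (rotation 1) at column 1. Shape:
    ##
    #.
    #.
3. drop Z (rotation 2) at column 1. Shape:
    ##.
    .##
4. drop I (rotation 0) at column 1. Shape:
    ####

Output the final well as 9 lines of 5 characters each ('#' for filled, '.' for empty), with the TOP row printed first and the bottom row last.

Answer: .####
.##..
..##.
.##..
.#...
.#...
.##..
..#..
..#..

Derivation:
Drop 1: L rot3 at col 1 lands with bottom-row=0; cleared 0 line(s) (total 0); column heights now [0 3 3 0 0], max=3
Drop 2: J rot1 at col 1 lands with bottom-row=3; cleared 0 line(s) (total 0); column heights now [0 6 6 0 0], max=6
Drop 3: Z rot2 at col 1 lands with bottom-row=6; cleared 0 line(s) (total 0); column heights now [0 8 8 7 0], max=8
Drop 4: I rot0 at col 1 lands with bottom-row=8; cleared 0 line(s) (total 0); column heights now [0 9 9 9 9], max=9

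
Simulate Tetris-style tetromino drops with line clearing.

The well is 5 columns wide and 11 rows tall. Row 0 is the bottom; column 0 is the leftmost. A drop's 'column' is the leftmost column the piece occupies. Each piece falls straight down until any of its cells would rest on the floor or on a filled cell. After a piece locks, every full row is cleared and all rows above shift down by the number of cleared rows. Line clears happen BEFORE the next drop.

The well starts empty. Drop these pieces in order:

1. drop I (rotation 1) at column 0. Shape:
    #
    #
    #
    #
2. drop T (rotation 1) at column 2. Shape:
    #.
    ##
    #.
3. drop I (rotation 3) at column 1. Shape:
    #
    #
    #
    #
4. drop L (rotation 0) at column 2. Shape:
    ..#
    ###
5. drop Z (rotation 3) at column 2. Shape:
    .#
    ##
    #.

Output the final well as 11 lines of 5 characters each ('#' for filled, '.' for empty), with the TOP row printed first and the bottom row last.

Drop 1: I rot1 at col 0 lands with bottom-row=0; cleared 0 line(s) (total 0); column heights now [4 0 0 0 0], max=4
Drop 2: T rot1 at col 2 lands with bottom-row=0; cleared 0 line(s) (total 0); column heights now [4 0 3 2 0], max=4
Drop 3: I rot3 at col 1 lands with bottom-row=0; cleared 0 line(s) (total 0); column heights now [4 4 3 2 0], max=4
Drop 4: L rot0 at col 2 lands with bottom-row=3; cleared 1 line(s) (total 1); column heights now [3 3 3 2 4], max=4
Drop 5: Z rot3 at col 2 lands with bottom-row=3; cleared 0 line(s) (total 1); column heights now [3 3 5 6 4], max=6

Answer: .....
.....
.....
.....
.....
...#.
..##.
..#.#
###..
####.
###..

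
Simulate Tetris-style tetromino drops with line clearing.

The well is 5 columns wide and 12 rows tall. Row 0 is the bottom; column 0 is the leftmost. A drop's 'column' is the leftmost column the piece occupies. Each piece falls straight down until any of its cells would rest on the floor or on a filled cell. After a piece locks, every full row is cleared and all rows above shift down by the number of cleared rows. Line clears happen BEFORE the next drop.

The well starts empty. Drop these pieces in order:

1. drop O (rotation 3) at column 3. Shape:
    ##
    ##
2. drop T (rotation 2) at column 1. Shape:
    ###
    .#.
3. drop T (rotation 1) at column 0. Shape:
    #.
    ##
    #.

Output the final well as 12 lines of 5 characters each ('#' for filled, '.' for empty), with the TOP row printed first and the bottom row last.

Drop 1: O rot3 at col 3 lands with bottom-row=0; cleared 0 line(s) (total 0); column heights now [0 0 0 2 2], max=2
Drop 2: T rot2 at col 1 lands with bottom-row=1; cleared 0 line(s) (total 0); column heights now [0 3 3 3 2], max=3
Drop 3: T rot1 at col 0 lands with bottom-row=2; cleared 0 line(s) (total 0); column heights now [5 4 3 3 2], max=5

Answer: .....
.....
.....
.....
.....
.....
.....
#....
##...
####.
..###
...##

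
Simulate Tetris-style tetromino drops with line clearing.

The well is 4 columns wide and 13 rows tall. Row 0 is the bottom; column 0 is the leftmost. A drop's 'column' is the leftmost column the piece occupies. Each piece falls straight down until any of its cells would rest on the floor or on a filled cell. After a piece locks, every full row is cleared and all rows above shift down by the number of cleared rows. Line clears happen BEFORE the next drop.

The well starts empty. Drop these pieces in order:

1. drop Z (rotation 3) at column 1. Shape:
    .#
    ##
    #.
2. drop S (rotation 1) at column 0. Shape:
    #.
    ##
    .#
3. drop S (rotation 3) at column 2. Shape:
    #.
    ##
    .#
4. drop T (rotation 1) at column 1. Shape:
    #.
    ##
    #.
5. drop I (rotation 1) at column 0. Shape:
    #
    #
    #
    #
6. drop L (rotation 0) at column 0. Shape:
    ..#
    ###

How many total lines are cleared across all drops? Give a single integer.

Drop 1: Z rot3 at col 1 lands with bottom-row=0; cleared 0 line(s) (total 0); column heights now [0 2 3 0], max=3
Drop 2: S rot1 at col 0 lands with bottom-row=2; cleared 0 line(s) (total 0); column heights now [5 4 3 0], max=5
Drop 3: S rot3 at col 2 lands with bottom-row=2; cleared 1 line(s) (total 1); column heights now [4 3 4 3], max=4
Drop 4: T rot1 at col 1 lands with bottom-row=3; cleared 0 line(s) (total 1); column heights now [4 6 5 3], max=6
Drop 5: I rot1 at col 0 lands with bottom-row=4; cleared 0 line(s) (total 1); column heights now [8 6 5 3], max=8
Drop 6: L rot0 at col 0 lands with bottom-row=8; cleared 0 line(s) (total 1); column heights now [9 9 10 3], max=10

Answer: 1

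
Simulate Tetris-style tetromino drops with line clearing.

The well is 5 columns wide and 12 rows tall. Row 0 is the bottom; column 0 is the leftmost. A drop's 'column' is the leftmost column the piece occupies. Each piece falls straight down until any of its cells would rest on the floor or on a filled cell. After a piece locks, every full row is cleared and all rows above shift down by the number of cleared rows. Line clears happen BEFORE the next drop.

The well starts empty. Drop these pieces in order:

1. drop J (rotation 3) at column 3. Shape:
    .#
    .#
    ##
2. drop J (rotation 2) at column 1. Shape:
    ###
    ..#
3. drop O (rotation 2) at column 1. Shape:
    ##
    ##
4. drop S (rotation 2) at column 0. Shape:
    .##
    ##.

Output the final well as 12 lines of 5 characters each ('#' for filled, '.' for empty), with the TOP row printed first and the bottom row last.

Answer: .....
.....
.....
.....
.....
.##..
##...
.##..
.##..
.####
...##
...##

Derivation:
Drop 1: J rot3 at col 3 lands with bottom-row=0; cleared 0 line(s) (total 0); column heights now [0 0 0 1 3], max=3
Drop 2: J rot2 at col 1 lands with bottom-row=1; cleared 0 line(s) (total 0); column heights now [0 3 3 3 3], max=3
Drop 3: O rot2 at col 1 lands with bottom-row=3; cleared 0 line(s) (total 0); column heights now [0 5 5 3 3], max=5
Drop 4: S rot2 at col 0 lands with bottom-row=5; cleared 0 line(s) (total 0); column heights now [6 7 7 3 3], max=7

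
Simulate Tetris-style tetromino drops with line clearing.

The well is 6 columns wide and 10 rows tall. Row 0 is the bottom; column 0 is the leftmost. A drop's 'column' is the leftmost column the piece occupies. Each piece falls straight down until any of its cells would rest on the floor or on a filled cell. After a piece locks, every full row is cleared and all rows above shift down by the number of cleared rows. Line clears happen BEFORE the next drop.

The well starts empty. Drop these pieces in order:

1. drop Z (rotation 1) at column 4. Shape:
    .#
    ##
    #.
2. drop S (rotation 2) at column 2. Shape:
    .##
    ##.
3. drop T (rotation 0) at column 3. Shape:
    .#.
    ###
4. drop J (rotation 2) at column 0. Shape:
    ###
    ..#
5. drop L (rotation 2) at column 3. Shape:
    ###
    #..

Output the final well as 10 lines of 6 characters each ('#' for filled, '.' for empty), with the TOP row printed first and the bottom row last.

Drop 1: Z rot1 at col 4 lands with bottom-row=0; cleared 0 line(s) (total 0); column heights now [0 0 0 0 2 3], max=3
Drop 2: S rot2 at col 2 lands with bottom-row=1; cleared 0 line(s) (total 0); column heights now [0 0 2 3 3 3], max=3
Drop 3: T rot0 at col 3 lands with bottom-row=3; cleared 0 line(s) (total 0); column heights now [0 0 2 4 5 4], max=5
Drop 4: J rot2 at col 0 lands with bottom-row=2; cleared 1 line(s) (total 1); column heights now [0 0 3 3 4 3], max=4
Drop 5: L rot2 at col 3 lands with bottom-row=3; cleared 0 line(s) (total 1); column heights now [0 0 3 5 5 5], max=5

Answer: ......
......
......
......
......
...###
...##.
..####
..####
....#.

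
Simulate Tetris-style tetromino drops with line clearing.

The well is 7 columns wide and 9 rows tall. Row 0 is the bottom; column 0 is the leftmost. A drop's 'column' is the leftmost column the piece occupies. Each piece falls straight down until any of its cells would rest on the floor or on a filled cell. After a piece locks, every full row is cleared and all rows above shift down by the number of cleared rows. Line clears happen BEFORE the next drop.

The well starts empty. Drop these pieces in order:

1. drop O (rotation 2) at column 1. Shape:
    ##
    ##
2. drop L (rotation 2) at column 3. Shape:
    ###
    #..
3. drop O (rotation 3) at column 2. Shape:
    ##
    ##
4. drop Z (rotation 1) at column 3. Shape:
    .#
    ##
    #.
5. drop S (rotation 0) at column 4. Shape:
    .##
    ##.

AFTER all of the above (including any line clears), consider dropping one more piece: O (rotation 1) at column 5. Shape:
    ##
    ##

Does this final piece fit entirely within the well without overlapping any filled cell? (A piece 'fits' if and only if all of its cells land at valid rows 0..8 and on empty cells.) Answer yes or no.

Answer: no

Derivation:
Drop 1: O rot2 at col 1 lands with bottom-row=0; cleared 0 line(s) (total 0); column heights now [0 2 2 0 0 0 0], max=2
Drop 2: L rot2 at col 3 lands with bottom-row=0; cleared 0 line(s) (total 0); column heights now [0 2 2 2 2 2 0], max=2
Drop 3: O rot3 at col 2 lands with bottom-row=2; cleared 0 line(s) (total 0); column heights now [0 2 4 4 2 2 0], max=4
Drop 4: Z rot1 at col 3 lands with bottom-row=4; cleared 0 line(s) (total 0); column heights now [0 2 4 6 7 2 0], max=7
Drop 5: S rot0 at col 4 lands with bottom-row=7; cleared 0 line(s) (total 0); column heights now [0 2 4 6 8 9 9], max=9
Test piece O rot1 at col 5 (width 2): heights before test = [0 2 4 6 8 9 9]; fits = False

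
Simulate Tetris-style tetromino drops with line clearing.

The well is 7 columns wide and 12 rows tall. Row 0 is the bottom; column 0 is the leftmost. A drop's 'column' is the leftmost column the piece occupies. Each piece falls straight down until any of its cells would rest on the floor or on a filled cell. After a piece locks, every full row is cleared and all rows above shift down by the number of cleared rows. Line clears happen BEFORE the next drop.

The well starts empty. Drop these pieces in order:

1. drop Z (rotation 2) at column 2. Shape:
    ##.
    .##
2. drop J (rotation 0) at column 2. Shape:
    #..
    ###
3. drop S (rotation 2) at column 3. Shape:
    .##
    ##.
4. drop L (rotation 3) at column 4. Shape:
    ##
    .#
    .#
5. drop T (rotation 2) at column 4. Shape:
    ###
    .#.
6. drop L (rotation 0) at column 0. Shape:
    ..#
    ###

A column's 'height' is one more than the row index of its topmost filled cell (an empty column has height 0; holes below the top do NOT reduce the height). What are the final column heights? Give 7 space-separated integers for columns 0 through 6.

Answer: 5 5 6 4 10 10 10

Derivation:
Drop 1: Z rot2 at col 2 lands with bottom-row=0; cleared 0 line(s) (total 0); column heights now [0 0 2 2 1 0 0], max=2
Drop 2: J rot0 at col 2 lands with bottom-row=2; cleared 0 line(s) (total 0); column heights now [0 0 4 3 3 0 0], max=4
Drop 3: S rot2 at col 3 lands with bottom-row=3; cleared 0 line(s) (total 0); column heights now [0 0 4 4 5 5 0], max=5
Drop 4: L rot3 at col 4 lands with bottom-row=5; cleared 0 line(s) (total 0); column heights now [0 0 4 4 8 8 0], max=8
Drop 5: T rot2 at col 4 lands with bottom-row=8; cleared 0 line(s) (total 0); column heights now [0 0 4 4 10 10 10], max=10
Drop 6: L rot0 at col 0 lands with bottom-row=4; cleared 0 line(s) (total 0); column heights now [5 5 6 4 10 10 10], max=10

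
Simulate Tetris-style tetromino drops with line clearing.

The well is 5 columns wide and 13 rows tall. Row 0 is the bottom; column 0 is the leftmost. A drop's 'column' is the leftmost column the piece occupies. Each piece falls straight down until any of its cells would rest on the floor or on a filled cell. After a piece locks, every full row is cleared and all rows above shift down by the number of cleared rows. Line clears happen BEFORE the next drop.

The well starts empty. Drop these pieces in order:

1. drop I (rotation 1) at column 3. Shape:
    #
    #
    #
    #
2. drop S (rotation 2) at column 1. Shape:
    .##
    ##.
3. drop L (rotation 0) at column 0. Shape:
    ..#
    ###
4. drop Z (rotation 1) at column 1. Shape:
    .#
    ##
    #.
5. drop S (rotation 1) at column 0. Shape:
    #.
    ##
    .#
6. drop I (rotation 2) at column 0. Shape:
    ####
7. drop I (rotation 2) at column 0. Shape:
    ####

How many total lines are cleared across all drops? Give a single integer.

Answer: 0

Derivation:
Drop 1: I rot1 at col 3 lands with bottom-row=0; cleared 0 line(s) (total 0); column heights now [0 0 0 4 0], max=4
Drop 2: S rot2 at col 1 lands with bottom-row=3; cleared 0 line(s) (total 0); column heights now [0 4 5 5 0], max=5
Drop 3: L rot0 at col 0 lands with bottom-row=5; cleared 0 line(s) (total 0); column heights now [6 6 7 5 0], max=7
Drop 4: Z rot1 at col 1 lands with bottom-row=6; cleared 0 line(s) (total 0); column heights now [6 8 9 5 0], max=9
Drop 5: S rot1 at col 0 lands with bottom-row=8; cleared 0 line(s) (total 0); column heights now [11 10 9 5 0], max=11
Drop 6: I rot2 at col 0 lands with bottom-row=11; cleared 0 line(s) (total 0); column heights now [12 12 12 12 0], max=12
Drop 7: I rot2 at col 0 lands with bottom-row=12; cleared 0 line(s) (total 0); column heights now [13 13 13 13 0], max=13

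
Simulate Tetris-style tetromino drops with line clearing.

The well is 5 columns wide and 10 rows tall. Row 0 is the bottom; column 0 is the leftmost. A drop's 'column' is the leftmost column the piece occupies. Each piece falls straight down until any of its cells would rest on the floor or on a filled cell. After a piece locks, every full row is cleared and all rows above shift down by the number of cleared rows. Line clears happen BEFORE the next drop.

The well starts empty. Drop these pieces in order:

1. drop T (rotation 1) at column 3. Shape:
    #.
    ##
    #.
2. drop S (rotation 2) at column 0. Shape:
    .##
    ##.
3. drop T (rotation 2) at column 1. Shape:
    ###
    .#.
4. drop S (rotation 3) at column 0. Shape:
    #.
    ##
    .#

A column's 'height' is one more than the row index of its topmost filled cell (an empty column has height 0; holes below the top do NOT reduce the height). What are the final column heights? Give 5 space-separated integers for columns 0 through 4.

Drop 1: T rot1 at col 3 lands with bottom-row=0; cleared 0 line(s) (total 0); column heights now [0 0 0 3 2], max=3
Drop 2: S rot2 at col 0 lands with bottom-row=0; cleared 0 line(s) (total 0); column heights now [1 2 2 3 2], max=3
Drop 3: T rot2 at col 1 lands with bottom-row=2; cleared 0 line(s) (total 0); column heights now [1 4 4 4 2], max=4
Drop 4: S rot3 at col 0 lands with bottom-row=4; cleared 0 line(s) (total 0); column heights now [7 6 4 4 2], max=7

Answer: 7 6 4 4 2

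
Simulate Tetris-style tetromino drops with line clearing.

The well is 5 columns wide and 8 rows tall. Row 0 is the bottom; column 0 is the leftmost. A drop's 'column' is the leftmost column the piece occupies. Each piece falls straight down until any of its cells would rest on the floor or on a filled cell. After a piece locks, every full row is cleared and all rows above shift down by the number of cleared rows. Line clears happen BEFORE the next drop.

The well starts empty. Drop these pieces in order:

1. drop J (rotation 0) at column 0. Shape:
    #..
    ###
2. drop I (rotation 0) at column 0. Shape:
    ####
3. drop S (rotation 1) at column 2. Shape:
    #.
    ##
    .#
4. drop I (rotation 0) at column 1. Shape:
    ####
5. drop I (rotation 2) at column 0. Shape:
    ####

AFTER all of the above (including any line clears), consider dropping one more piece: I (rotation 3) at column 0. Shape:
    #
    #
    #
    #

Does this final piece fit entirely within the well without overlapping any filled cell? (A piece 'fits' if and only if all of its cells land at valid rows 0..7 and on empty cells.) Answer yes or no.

Answer: no

Derivation:
Drop 1: J rot0 at col 0 lands with bottom-row=0; cleared 0 line(s) (total 0); column heights now [2 1 1 0 0], max=2
Drop 2: I rot0 at col 0 lands with bottom-row=2; cleared 0 line(s) (total 0); column heights now [3 3 3 3 0], max=3
Drop 3: S rot1 at col 2 lands with bottom-row=3; cleared 0 line(s) (total 0); column heights now [3 3 6 5 0], max=6
Drop 4: I rot0 at col 1 lands with bottom-row=6; cleared 0 line(s) (total 0); column heights now [3 7 7 7 7], max=7
Drop 5: I rot2 at col 0 lands with bottom-row=7; cleared 0 line(s) (total 0); column heights now [8 8 8 8 7], max=8
Test piece I rot3 at col 0 (width 1): heights before test = [8 8 8 8 7]; fits = False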